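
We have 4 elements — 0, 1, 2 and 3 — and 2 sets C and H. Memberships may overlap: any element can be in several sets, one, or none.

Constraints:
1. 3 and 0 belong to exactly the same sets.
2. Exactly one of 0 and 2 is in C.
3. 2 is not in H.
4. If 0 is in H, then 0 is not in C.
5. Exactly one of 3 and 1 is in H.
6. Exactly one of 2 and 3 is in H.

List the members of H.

H = {0, 3}

From (3): 2 ∉ H.
(6) (exactly one): 3 ∈ H.
(1): 0 matches 3: 0 ∈ H.
(4): 0 ∉ C.
(5) (exactly one): 1 ∉ H.
(1): 3 matches 0: 3 ∉ C.
(2) (exactly one): 2 ∈ C.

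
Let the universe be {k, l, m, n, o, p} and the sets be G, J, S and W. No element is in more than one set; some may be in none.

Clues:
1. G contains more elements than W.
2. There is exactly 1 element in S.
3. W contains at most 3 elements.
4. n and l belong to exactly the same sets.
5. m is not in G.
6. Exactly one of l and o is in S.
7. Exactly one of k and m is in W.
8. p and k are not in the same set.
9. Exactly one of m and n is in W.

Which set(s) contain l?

From (5): m ∉ G.
Suppose l ∉ G: no assignment then satisfies all the clues, so l ∈ G.

l: G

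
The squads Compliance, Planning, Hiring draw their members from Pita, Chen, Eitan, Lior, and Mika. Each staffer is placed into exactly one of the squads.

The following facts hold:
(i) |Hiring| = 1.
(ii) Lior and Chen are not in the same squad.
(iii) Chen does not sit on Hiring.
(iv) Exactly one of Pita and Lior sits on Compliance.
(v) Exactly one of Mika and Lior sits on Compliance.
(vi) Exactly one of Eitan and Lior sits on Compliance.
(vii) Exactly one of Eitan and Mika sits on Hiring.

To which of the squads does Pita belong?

Pita: Planning

From (iii): Chen ∉ Hiring.
Suppose Pita ∈ Compliance: no assignment then satisfies all the clues, so Pita ∉ Compliance.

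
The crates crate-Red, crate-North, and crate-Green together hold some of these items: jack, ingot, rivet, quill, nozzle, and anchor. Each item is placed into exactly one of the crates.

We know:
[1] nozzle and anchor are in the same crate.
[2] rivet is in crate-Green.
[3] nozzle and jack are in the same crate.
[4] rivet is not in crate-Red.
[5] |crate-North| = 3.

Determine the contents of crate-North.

From (2): rivet ∈ crate-Green.
Suppose jack ∉ crate-North: no assignment then satisfies all the clues, so jack ∈ crate-North.

crate-North = {anchor, jack, nozzle}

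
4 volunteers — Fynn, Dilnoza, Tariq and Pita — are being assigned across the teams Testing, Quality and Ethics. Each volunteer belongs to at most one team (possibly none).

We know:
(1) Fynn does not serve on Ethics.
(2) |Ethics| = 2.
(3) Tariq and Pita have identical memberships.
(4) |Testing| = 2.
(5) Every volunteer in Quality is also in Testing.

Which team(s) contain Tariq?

Tariq: Ethics

From (1): Fynn ∉ Ethics.
Suppose Tariq ∈ Testing: no assignment then satisfies all the clues, so Tariq ∉ Testing.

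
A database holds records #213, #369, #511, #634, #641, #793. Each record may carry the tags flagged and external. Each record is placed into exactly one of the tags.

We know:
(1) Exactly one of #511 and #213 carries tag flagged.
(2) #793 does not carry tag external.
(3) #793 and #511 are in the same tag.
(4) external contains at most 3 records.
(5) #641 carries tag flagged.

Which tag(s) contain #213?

From (2): #793 ∉ external.
From (5): #641 ∈ flagged.
(3): #511 matches #793: #511 ∉ external.
Only one tag left: #511 ∈ flagged.
Only one tag left: #793 ∈ flagged.
(1) (exactly one): #213 ∉ flagged.
Only one tag left: #213 ∈ external.

#213: external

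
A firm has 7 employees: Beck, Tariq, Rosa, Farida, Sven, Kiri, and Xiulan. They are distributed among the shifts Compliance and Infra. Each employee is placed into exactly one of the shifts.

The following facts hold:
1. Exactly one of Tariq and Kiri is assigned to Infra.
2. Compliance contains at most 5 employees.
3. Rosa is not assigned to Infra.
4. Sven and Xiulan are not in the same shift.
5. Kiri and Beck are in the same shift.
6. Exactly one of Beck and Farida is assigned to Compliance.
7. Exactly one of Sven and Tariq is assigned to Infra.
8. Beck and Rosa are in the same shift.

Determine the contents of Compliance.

Compliance = {Beck, Kiri, Rosa, Sven}

From (3): Rosa ∉ Infra.
(8): Beck matches Rosa: Beck ∉ Infra.
Only one shift left: Beck ∈ Compliance.
Only one shift left: Rosa ∈ Compliance.
(5): Kiri matches Beck: Kiri ∈ Compliance.
(6) (exactly one): Farida ∉ Compliance.
Only one shift left: Farida ∈ Infra.
(1) (exactly one): Tariq ∈ Infra.
(7) (exactly one): Sven ∉ Infra.
Only one shift left: Sven ∈ Compliance.
(4): Xiulan ∉ Compliance.
Only one shift left: Xiulan ∈ Infra.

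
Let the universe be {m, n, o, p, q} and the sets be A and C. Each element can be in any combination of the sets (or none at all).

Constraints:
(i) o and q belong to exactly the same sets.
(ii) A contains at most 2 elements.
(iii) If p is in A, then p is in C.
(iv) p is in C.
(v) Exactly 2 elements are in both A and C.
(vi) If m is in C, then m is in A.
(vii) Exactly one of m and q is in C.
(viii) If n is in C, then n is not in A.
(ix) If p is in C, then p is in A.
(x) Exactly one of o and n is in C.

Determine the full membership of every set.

From (iv): p ∈ C.
(ix): p ∈ A.
Suppose m ∉ A: no assignment then satisfies all the clues, so m ∈ A.

A = {m, p}; C = {m, n, p}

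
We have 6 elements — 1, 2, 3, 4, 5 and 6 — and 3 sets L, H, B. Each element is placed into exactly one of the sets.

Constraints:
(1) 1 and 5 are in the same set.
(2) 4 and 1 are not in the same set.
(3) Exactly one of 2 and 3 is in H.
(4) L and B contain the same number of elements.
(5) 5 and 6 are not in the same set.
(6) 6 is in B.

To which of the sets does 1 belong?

1: L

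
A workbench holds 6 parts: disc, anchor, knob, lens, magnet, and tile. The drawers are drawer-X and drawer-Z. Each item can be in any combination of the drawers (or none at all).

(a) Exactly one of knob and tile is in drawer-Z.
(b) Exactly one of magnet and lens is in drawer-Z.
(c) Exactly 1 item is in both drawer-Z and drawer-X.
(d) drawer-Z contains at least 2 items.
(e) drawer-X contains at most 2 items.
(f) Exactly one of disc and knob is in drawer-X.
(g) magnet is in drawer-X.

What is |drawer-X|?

From (g): magnet ∈ drawer-X.
Suppose anchor ∈ drawer-X: no assignment then satisfies all the clues, so anchor ∉ drawer-X.

2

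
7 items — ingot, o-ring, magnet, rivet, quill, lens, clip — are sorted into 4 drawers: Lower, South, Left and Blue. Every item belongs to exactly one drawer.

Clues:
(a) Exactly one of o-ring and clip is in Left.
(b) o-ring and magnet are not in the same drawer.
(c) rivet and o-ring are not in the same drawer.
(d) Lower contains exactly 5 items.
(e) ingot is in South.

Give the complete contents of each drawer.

Lower = {clip, lens, magnet, quill, rivet}; South = {ingot}; Left = {o-ring}; Blue = {}

From (e): ingot ∈ South.
Suppose o-ring ∈ Lower: no assignment then satisfies all the clues, so o-ring ∉ Lower.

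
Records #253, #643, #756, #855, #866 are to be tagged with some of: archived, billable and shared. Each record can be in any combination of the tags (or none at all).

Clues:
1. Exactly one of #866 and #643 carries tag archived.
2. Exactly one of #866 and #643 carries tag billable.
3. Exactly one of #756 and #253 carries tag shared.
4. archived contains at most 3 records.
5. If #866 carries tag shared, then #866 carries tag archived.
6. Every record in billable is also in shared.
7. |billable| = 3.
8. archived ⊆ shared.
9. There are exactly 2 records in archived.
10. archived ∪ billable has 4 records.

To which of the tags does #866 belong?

#866: archived, shared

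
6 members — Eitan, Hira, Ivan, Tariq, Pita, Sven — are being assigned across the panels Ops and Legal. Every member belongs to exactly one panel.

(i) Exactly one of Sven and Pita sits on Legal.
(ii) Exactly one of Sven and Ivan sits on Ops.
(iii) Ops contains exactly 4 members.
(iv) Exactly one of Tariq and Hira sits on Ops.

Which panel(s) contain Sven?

Sven: Legal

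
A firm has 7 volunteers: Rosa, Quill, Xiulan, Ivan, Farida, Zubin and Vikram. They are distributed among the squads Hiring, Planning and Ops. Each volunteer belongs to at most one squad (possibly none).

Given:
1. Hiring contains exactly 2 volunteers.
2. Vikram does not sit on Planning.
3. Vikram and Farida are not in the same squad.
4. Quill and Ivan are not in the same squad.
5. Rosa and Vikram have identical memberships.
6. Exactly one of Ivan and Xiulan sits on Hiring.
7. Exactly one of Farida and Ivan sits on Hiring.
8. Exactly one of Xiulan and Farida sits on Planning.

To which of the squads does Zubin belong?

Zubin: Hiring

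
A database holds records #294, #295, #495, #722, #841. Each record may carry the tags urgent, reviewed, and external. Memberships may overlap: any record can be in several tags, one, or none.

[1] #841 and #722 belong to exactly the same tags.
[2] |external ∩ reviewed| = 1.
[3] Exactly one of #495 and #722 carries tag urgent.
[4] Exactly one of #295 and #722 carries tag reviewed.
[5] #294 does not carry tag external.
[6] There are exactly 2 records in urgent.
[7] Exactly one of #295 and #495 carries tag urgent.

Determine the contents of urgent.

urgent = {#294, #495}

From (5): #294 ∉ external.
Suppose #294 ∉ urgent: no assignment then satisfies all the clues, so #294 ∈ urgent.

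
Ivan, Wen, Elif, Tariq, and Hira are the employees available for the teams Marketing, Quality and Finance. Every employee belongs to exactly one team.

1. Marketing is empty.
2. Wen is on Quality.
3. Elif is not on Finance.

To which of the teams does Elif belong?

From (2): Wen ∈ Quality.
From (3): Elif ∉ Finance.
(1): Marketing already has 0, so the rest are out.
Only one team left: Elif ∈ Quality.

Elif: Quality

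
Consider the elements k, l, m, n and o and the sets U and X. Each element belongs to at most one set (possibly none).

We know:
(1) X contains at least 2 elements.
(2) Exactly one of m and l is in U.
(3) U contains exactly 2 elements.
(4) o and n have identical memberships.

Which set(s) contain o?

o: X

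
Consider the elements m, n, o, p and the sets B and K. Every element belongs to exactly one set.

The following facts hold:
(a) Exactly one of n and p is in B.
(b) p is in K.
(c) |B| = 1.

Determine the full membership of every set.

From (b): p ∈ K.
(a) (exactly one): n ∈ B.
(c): B already has 1, so the rest are out.
Only one set left: m ∈ K.
Only one set left: o ∈ K.

B = {n}; K = {m, o, p}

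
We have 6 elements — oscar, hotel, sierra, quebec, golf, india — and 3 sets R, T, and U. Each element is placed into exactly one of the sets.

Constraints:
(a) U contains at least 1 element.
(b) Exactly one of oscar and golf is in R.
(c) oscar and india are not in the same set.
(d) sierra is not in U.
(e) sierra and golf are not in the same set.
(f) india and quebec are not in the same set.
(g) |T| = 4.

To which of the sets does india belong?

From (d): sierra ∉ U.
Suppose india ∈ R: no assignment then satisfies all the clues, so india ∉ R.

india: U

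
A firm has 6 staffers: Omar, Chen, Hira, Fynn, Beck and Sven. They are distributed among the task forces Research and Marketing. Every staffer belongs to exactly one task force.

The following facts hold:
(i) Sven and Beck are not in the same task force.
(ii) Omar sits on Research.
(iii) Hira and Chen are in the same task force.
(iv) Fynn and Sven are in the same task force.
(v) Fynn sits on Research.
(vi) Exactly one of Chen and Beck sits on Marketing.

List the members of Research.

Research = {Chen, Fynn, Hira, Omar, Sven}

From (ii): Omar ∈ Research.
From (v): Fynn ∈ Research.
(iv): Sven matches Fynn: Sven ∈ Research.
(i): Beck ∉ Research.
Only one task force left: Beck ∈ Marketing.
(vi) (exactly one): Chen ∉ Marketing.
Only one task force left: Chen ∈ Research.
(iii): Hira matches Chen: Hira ∈ Research.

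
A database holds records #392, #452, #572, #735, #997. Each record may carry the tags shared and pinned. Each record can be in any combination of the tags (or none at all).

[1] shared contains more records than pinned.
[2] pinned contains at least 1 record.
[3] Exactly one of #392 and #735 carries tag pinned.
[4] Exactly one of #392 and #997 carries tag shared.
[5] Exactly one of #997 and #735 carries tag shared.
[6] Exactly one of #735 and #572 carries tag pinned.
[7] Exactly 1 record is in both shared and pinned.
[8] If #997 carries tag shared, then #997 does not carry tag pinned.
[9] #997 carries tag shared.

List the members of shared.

shared = {#452, #572, #997}

From (9): #997 ∈ shared.
(4) (exactly one): #392 ∉ shared.
(5) (exactly one): #735 ∉ shared.
(8): #997 ∉ pinned.
Suppose #452 ∉ shared: no assignment then satisfies all the clues, so #452 ∈ shared.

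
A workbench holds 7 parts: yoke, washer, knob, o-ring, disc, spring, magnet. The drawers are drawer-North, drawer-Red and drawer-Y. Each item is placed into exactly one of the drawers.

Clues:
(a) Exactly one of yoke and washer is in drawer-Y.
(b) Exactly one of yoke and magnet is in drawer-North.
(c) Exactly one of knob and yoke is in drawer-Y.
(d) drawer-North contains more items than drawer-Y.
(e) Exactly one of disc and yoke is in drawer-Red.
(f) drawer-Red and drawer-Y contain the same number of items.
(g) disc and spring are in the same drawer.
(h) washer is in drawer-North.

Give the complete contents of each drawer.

drawer-North = {knob, magnet, washer}; drawer-Red = {disc, spring}; drawer-Y = {o-ring, yoke}

From (h): washer ∈ drawer-North.
(a) (exactly one): yoke ∈ drawer-Y.
(b) (exactly one): magnet ∈ drawer-North.
(c) (exactly one): knob ∉ drawer-Y.
(e) (exactly one): disc ∈ drawer-Red.
(g): spring matches disc: spring ∉ drawer-North.
(g): spring matches disc: spring ∈ drawer-Red.
Suppose knob ∉ drawer-North: no assignment then satisfies all the clues, so knob ∈ drawer-North.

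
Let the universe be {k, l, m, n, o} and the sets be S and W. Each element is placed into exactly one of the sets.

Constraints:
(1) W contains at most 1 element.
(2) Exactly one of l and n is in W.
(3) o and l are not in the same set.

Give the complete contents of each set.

S = {k, m, n, o}; W = {l}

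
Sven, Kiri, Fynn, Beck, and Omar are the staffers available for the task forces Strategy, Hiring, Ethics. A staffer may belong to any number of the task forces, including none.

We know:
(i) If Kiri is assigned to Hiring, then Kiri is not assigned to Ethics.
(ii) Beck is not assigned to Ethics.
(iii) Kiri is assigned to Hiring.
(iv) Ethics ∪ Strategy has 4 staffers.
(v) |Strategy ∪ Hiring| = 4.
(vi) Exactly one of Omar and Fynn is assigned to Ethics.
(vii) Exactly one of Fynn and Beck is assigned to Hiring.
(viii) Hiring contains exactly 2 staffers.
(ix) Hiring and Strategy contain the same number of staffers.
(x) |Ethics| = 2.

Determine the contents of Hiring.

Hiring = {Fynn, Kiri}

From (ii): Beck ∉ Ethics.
From (iii): Kiri ∈ Hiring.
(i): Kiri ∉ Ethics.
Suppose Sven ∈ Hiring: no assignment then satisfies all the clues, so Sven ∉ Hiring.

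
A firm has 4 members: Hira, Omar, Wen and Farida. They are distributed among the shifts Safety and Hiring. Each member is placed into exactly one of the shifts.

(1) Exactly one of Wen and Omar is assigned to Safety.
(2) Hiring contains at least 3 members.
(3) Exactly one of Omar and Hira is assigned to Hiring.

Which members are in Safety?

Safety = {Omar}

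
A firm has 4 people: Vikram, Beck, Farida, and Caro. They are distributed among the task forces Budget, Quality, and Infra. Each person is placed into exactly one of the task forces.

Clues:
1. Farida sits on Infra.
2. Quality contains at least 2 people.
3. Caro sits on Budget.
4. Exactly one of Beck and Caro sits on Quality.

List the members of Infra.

Infra = {Farida}

From (1): Farida ∈ Infra.
From (3): Caro ∈ Budget.
(2): only 2 candidates remain for Quality, so all are in.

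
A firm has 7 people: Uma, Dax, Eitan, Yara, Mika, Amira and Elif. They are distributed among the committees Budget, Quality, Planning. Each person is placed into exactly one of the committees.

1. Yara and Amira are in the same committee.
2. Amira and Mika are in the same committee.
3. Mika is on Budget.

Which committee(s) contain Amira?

From (3): Mika ∈ Budget.
(2): Amira matches Mika: Amira ∈ Budget.
(1): Yara matches Amira: Yara ∈ Budget.

Amira: Budget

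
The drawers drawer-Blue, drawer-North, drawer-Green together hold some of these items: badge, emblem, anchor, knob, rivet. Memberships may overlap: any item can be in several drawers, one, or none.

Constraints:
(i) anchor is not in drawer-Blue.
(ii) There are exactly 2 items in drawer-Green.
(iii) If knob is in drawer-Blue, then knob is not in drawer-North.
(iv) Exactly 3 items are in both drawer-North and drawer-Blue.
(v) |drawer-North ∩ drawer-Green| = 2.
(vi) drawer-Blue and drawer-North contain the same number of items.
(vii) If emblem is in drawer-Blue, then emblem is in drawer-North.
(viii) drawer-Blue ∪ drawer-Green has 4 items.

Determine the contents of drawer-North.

drawer-North = {anchor, badge, emblem, rivet}

From (i): anchor ∉ drawer-Blue.
Suppose badge ∉ drawer-North: no assignment then satisfies all the clues, so badge ∈ drawer-North.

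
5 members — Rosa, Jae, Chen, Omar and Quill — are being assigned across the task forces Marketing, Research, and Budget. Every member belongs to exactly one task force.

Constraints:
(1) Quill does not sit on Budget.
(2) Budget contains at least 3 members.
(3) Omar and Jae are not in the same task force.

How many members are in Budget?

3

From (1): Quill ∉ Budget.
Suppose Rosa ∈ Marketing: no assignment then satisfies all the clues, so Rosa ∉ Marketing.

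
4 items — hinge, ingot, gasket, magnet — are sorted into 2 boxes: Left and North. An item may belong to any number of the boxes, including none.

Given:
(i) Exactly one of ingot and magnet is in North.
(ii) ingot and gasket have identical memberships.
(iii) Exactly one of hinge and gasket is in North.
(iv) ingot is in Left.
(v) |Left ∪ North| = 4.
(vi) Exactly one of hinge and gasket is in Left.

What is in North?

North = {hinge, magnet}

From (iv): ingot ∈ Left.
(ii): gasket matches ingot: gasket ∈ Left.
(vi) (exactly one): hinge ∉ Left.
Suppose hinge ∉ North: no assignment then satisfies all the clues, so hinge ∈ North.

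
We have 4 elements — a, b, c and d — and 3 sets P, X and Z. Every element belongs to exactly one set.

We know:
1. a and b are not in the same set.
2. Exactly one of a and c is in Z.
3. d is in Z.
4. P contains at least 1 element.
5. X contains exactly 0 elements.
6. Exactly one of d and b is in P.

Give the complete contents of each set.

P = {b, c}; X = {}; Z = {a, d}

From (3): d ∈ Z.
(5): X already has 0, so the rest are out.
(6) (exactly one): b ∈ P.
(1): a ∉ P.
Only one set left: a ∈ Z.
(2) (exactly one): c ∉ Z.
Only one set left: c ∈ P.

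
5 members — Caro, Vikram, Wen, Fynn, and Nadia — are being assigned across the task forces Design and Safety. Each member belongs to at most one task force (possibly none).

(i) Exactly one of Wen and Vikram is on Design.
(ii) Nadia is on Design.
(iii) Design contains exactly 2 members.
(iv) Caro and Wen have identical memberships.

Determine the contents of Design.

Design = {Nadia, Vikram}

From (ii): Nadia ∈ Design.
Suppose Caro ∈ Design: no assignment then satisfies all the clues, so Caro ∉ Design.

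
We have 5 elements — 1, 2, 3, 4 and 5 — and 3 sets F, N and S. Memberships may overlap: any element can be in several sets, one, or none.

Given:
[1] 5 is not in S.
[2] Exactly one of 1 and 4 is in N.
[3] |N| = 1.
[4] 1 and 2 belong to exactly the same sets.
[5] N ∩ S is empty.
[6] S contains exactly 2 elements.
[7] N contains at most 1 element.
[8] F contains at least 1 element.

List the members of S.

S = {1, 2}

From (1): 5 ∉ S.
Suppose 1 ∉ S: no assignment then satisfies all the clues, so 1 ∈ S.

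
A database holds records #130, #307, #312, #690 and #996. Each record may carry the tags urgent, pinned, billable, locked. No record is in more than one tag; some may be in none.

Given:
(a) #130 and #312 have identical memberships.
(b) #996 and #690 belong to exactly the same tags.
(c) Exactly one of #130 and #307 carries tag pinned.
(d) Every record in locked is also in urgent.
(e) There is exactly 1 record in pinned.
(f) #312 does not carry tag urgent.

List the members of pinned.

pinned = {#307}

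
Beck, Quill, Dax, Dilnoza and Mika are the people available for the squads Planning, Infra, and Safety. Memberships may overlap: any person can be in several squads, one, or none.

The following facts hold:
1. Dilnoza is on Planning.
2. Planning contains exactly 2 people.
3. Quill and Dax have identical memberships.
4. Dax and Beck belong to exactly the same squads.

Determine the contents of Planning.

Planning = {Dilnoza, Mika}

From (1): Dilnoza ∈ Planning.
Suppose Beck ∈ Planning: no assignment then satisfies all the clues, so Beck ∉ Planning.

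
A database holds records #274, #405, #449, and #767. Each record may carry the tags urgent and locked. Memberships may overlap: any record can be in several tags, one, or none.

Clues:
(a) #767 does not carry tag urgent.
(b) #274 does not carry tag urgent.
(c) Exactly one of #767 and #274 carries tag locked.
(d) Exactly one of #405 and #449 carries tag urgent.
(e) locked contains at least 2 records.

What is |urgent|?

1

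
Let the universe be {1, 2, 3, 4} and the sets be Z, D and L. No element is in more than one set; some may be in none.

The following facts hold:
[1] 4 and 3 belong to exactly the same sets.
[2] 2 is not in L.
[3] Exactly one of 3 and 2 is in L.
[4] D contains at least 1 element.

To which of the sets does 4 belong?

From (2): 2 ∉ L.
(3) (exactly one): 3 ∈ L.
(1): 4 matches 3: 4 ∉ Z.
(1): 4 matches 3: 4 ∉ D.
(1): 4 matches 3: 4 ∈ L.

4: L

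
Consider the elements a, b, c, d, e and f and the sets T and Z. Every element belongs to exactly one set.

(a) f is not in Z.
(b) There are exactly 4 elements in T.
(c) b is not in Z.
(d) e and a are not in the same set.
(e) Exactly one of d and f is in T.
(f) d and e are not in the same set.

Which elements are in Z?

Z = {a, d}

From (a): f ∉ Z.
From (c): b ∉ Z.
Only one set left: b ∈ T.
Only one set left: f ∈ T.
(e) (exactly one): d ∉ T.
Only one set left: d ∈ Z.
(f): e ∉ Z.
Only one set left: e ∈ T.
(d): a ∉ T.
Only one set left: a ∈ Z.
(b): only 4 candidates remain for T, so all are in.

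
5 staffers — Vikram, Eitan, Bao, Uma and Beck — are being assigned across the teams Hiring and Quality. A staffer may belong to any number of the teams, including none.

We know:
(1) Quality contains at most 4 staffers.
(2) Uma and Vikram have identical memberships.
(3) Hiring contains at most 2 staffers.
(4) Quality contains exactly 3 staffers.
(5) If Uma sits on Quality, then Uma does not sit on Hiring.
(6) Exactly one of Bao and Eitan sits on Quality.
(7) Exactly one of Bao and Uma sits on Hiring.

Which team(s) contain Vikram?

Vikram: Quality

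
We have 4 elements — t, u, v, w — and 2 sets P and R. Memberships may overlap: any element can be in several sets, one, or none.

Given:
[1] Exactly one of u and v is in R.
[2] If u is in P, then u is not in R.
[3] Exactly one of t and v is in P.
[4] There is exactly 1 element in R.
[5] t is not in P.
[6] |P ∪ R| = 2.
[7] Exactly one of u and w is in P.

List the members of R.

R = {v}

From (5): t ∉ P.
(3) (exactly one): v ∈ P.
Suppose t ∈ R: no assignment then satisfies all the clues, so t ∉ R.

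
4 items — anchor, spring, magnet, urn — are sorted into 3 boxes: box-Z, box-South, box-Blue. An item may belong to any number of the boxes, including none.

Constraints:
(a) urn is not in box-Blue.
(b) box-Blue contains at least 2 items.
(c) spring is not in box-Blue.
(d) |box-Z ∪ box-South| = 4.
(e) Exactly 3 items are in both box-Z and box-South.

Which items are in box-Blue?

From (a): urn ∉ box-Blue.
From (c): spring ∉ box-Blue.
(b): only 2 candidates remain for box-Blue, so all are in.

box-Blue = {anchor, magnet}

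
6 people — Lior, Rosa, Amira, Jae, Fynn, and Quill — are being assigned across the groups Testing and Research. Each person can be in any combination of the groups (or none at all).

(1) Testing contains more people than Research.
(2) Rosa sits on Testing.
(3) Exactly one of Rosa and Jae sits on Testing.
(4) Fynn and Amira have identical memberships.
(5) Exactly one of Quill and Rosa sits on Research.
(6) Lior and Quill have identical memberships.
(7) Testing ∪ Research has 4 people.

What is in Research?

Research = {Jae, Rosa}

From (2): Rosa ∈ Testing.
(3) (exactly one): Jae ∉ Testing.
Suppose Lior ∈ Research: no assignment then satisfies all the clues, so Lior ∉ Research.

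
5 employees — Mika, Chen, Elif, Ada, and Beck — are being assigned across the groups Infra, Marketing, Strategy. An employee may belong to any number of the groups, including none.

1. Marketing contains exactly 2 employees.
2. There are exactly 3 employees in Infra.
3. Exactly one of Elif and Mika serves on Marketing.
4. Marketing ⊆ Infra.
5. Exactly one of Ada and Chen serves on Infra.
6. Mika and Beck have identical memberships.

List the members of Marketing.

Marketing = {Beck, Mika}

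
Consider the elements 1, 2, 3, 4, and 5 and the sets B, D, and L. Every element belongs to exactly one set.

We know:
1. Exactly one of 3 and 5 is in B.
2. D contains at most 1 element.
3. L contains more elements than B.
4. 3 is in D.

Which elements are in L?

From (4): 3 ∈ D.
(1) (exactly one): 5 ∈ B.
(2): D already has 1, so the rest are out.
Suppose 1 ∉ L: no assignment then satisfies all the clues, so 1 ∈ L.

L = {1, 2, 4}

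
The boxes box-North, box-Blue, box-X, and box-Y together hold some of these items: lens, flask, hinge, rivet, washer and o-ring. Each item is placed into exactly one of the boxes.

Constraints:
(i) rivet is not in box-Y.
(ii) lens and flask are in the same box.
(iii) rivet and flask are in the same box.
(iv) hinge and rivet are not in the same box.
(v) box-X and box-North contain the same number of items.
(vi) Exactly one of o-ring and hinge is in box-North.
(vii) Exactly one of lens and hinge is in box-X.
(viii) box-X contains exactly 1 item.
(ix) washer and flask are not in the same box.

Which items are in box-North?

box-North = {o-ring}

From (i): rivet ∉ box-Y.
(iii): flask matches rivet: flask ∉ box-Y.
(ii): lens matches flask: lens ∉ box-Y.
Suppose lens ∈ box-North: no assignment then satisfies all the clues, so lens ∉ box-North.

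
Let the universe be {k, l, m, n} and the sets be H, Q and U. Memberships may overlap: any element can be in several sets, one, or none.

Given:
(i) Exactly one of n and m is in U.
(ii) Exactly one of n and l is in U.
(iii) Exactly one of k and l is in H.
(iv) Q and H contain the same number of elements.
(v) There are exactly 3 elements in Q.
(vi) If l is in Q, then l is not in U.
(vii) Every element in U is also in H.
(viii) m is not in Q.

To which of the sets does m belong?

From (viii): m ∉ Q.
(v): only 3 candidates remain for Q, so all are in.
(vi): l ∉ U.
(ii) (exactly one): n ∈ U.
(vii) with n ∈ U: n ∈ H.
(i) (exactly one): m ∉ U.
Suppose m ∉ H: no assignment then satisfies all the clues, so m ∈ H.

m: H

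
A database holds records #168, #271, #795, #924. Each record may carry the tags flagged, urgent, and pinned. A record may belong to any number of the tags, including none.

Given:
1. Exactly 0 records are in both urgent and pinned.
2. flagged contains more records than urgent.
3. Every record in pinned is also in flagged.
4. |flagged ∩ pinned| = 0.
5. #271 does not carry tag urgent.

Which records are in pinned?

pinned = {}

From (5): #271 ∉ urgent.
Suppose #168 ∈ pinned: no assignment then satisfies all the clues, so #168 ∉ pinned.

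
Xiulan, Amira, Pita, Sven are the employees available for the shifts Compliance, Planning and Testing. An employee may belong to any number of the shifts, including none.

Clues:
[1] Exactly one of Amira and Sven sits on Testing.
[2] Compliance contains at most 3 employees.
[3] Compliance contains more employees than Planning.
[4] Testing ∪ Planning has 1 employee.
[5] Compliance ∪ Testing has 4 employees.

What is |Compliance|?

3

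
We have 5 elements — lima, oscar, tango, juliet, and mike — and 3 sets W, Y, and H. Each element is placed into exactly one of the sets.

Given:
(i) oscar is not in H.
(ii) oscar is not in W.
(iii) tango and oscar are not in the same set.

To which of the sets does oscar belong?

From (i): oscar ∉ H.
From (ii): oscar ∉ W.
Only one set left: oscar ∈ Y.
(iii): tango ∉ Y.

oscar: Y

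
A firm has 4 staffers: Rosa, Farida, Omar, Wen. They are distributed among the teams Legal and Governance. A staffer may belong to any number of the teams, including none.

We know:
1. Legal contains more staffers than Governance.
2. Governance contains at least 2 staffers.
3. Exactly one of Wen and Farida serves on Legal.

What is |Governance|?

2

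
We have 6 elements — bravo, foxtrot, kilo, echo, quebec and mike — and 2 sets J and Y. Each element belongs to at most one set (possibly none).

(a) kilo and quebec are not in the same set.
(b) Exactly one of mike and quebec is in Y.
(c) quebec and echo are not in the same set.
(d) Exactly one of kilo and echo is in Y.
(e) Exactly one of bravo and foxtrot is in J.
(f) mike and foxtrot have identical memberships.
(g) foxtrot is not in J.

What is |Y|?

3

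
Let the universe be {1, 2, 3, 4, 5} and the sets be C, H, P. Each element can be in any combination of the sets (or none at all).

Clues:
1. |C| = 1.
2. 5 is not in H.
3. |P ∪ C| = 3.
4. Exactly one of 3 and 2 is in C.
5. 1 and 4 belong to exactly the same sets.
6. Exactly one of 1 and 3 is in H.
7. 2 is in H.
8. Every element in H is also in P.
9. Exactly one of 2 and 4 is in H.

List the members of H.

H = {2, 3}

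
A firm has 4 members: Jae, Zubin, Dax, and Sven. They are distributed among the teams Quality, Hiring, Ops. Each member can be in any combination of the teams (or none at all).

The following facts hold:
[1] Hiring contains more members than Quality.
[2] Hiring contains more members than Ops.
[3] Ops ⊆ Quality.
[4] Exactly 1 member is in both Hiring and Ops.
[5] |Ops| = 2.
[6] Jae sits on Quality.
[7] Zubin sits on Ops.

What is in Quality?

Quality = {Jae, Zubin}

From (6): Jae ∈ Quality.
From (7): Zubin ∈ Ops.
(3) with Zubin ∈ Ops: Zubin ∈ Quality.
Suppose Dax ∈ Quality: no assignment then satisfies all the clues, so Dax ∉ Quality.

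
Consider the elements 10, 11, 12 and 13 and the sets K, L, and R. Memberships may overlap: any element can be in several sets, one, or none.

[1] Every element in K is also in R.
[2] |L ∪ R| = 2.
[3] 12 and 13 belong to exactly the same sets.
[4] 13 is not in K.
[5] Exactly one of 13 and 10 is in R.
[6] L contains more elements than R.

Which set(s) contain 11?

11: L

From (4): 13 ∉ K.
(3): 12 matches 13: 12 ∉ K.
Suppose 11 ∈ K: no assignment then satisfies all the clues, so 11 ∉ K.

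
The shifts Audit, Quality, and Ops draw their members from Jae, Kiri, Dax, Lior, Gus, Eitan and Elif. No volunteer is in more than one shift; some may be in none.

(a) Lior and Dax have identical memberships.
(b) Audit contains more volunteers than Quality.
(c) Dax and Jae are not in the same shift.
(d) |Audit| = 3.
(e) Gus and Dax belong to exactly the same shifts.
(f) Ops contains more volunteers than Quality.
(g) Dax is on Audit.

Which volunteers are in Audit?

From (g): Dax ∈ Audit.
(a): Lior matches Dax: Lior ∈ Audit.
(c): Jae ∉ Audit.
(e): Gus matches Dax: Gus ∈ Audit.
(d): Audit already has 3, so the rest are out.

Audit = {Dax, Gus, Lior}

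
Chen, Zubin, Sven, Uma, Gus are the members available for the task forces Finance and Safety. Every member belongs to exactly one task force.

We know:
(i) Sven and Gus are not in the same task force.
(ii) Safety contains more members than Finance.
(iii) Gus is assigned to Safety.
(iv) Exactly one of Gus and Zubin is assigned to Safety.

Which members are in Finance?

From (iii): Gus ∈ Safety.
(i): Sven ∉ Safety.
(iv) (exactly one): Zubin ∉ Safety.
Only one task force left: Zubin ∈ Finance.
Only one task force left: Sven ∈ Finance.
Suppose Chen ∈ Finance: no assignment then satisfies all the clues, so Chen ∉ Finance.

Finance = {Sven, Zubin}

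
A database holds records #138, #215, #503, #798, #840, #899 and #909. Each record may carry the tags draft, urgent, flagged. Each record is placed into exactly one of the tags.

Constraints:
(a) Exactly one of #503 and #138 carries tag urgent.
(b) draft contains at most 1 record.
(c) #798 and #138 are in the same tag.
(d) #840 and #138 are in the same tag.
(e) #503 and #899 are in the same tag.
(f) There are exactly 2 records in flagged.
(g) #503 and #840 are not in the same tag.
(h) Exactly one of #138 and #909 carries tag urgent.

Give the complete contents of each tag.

draft = {#909}; urgent = {#138, #215, #798, #840}; flagged = {#503, #899}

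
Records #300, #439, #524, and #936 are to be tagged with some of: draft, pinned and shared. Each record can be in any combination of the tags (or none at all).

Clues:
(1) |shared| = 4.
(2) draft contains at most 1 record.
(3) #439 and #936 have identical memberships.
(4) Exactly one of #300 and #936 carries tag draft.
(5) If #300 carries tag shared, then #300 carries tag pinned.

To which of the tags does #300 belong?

(1): only 4 candidates remain for shared, so all are in.
(5): #300 ∈ pinned.
Suppose #300 ∉ draft: no assignment then satisfies all the clues, so #300 ∈ draft.

#300: draft, pinned, shared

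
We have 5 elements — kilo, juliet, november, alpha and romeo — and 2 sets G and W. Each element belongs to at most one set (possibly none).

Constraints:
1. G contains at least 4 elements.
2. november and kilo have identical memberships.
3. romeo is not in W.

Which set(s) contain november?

november: G

From (3): romeo ∉ W.
Suppose november ∉ G: no assignment then satisfies all the clues, so november ∈ G.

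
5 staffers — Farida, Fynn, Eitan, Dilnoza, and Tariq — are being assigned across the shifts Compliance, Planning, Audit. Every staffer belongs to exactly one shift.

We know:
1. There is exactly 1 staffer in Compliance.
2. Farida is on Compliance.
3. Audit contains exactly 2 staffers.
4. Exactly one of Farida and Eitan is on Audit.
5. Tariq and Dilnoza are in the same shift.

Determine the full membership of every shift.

Compliance = {Farida}; Planning = {Dilnoza, Tariq}; Audit = {Eitan, Fynn}

From (2): Farida ∈ Compliance.
(1): Compliance already has 1, so the rest are out.
(4) (exactly one): Eitan ∈ Audit.
Suppose Fynn ∈ Planning: no assignment then satisfies all the clues, so Fynn ∉ Planning.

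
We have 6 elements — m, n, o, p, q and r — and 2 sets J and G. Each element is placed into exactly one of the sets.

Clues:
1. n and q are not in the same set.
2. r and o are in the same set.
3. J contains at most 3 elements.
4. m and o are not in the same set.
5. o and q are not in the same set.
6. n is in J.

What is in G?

From (6): n ∈ J.
(1): q ∉ J.
Only one set left: q ∈ G.
(5): o ∉ G.
Only one set left: o ∈ J.
(2): r matches o: r ∈ J.
(3): J already has 3, so the rest are out.
Only one set left: m ∈ G.
Only one set left: p ∈ G.

G = {m, p, q}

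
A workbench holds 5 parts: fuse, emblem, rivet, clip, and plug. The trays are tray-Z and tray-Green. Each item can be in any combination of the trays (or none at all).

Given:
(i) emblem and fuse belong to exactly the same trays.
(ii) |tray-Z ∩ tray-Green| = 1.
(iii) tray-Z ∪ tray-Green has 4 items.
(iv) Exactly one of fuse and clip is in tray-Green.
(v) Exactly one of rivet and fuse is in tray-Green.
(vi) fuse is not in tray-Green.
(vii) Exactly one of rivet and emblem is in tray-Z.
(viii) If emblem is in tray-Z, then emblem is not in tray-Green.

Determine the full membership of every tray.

tray-Z = {clip, emblem, fuse}; tray-Green = {clip, rivet}

From (vi): fuse ∉ tray-Green.
(i): emblem matches fuse: emblem ∉ tray-Green.
(iv) (exactly one): clip ∈ tray-Green.
(v) (exactly one): rivet ∈ tray-Green.
Suppose fuse ∉ tray-Z: no assignment then satisfies all the clues, so fuse ∈ tray-Z.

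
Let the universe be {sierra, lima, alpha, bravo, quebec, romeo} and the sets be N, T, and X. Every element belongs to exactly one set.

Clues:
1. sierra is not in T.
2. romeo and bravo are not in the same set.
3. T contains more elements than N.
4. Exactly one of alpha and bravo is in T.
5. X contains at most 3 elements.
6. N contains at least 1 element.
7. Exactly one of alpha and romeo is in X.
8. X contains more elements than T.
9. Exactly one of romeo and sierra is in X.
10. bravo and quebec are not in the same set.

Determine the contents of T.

T = {bravo, lima}

From (1): sierra ∉ T.
Suppose lima ∉ T: no assignment then satisfies all the clues, so lima ∈ T.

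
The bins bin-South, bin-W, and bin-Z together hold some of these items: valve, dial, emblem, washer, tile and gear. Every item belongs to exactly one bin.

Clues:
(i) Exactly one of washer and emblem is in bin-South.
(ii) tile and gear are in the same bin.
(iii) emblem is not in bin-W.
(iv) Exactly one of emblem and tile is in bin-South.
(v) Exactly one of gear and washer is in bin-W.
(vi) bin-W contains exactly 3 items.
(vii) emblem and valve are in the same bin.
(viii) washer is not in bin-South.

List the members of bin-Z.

bin-Z = {washer}

From (iii): emblem ∉ bin-W.
From (viii): washer ∉ bin-South.
(i) (exactly one): emblem ∈ bin-South.
(iv) (exactly one): tile ∉ bin-South.
(vii): valve matches emblem: valve ∈ bin-South.
(ii): gear matches tile: gear ∉ bin-South.
Suppose dial ∈ bin-Z: no assignment then satisfies all the clues, so dial ∉ bin-Z.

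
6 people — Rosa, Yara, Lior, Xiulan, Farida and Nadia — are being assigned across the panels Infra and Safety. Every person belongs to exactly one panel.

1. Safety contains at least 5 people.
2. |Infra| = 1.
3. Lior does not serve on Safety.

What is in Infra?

From (3): Lior ∉ Safety.
(1): only 5 candidates remain for Safety, so all are in.
(2): only 1 candidates remain for Infra, so all are in.

Infra = {Lior}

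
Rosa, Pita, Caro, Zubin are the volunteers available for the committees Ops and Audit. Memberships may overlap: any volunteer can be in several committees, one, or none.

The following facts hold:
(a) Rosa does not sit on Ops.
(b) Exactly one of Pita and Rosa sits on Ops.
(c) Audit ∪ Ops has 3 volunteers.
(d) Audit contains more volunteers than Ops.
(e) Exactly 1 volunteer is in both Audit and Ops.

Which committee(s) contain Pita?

Pita: Audit, Ops

From (a): Rosa ∉ Ops.
(b) (exactly one): Pita ∈ Ops.
Suppose Pita ∉ Audit: no assignment then satisfies all the clues, so Pita ∈ Audit.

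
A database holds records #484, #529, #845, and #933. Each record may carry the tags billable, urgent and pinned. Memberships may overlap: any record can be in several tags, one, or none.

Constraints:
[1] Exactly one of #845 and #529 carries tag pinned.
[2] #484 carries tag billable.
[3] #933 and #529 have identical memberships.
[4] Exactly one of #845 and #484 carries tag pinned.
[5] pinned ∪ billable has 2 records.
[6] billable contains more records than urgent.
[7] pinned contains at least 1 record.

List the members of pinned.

From (2): #484 ∈ billable.
Suppose #484 ∈ pinned: no assignment then satisfies all the clues, so #484 ∉ pinned.

pinned = {#845}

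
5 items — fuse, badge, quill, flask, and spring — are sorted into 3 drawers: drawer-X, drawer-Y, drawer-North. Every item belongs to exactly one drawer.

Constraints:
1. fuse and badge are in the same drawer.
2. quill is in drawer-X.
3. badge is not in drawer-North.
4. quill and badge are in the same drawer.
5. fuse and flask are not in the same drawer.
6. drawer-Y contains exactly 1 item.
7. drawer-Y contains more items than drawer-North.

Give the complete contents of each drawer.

drawer-X = {badge, fuse, quill, spring}; drawer-Y = {flask}; drawer-North = {}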